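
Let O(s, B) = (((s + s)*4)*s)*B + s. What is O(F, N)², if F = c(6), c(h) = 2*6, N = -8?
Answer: 84713616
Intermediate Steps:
c(h) = 12
F = 12
O(s, B) = s + 8*B*s² (O(s, B) = (((2*s)*4)*s)*B + s = ((8*s)*s)*B + s = (8*s²)*B + s = 8*B*s² + s = s + 8*B*s²)
O(F, N)² = (12*(1 + 8*(-8)*12))² = (12*(1 - 768))² = (12*(-767))² = (-9204)² = 84713616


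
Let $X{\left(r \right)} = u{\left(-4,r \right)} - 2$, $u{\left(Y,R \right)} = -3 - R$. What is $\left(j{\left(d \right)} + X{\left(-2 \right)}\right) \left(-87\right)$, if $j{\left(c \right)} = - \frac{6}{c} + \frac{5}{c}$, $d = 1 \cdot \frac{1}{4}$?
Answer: $609$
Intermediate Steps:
$X{\left(r \right)} = -5 - r$ ($X{\left(r \right)} = \left(-3 - r\right) - 2 = -5 - r$)
$d = \frac{1}{4}$ ($d = 1 \cdot \frac{1}{4} = \frac{1}{4} \approx 0.25$)
$j{\left(c \right)} = - \frac{1}{c}$
$\left(j{\left(d \right)} + X{\left(-2 \right)}\right) \left(-87\right) = \left(- \frac{1}{\frac{1}{4}} - 3\right) \left(-87\right) = \left(\left(-1\right) 4 + \left(-5 + 2\right)\right) \left(-87\right) = \left(-4 - 3\right) \left(-87\right) = \left(-7\right) \left(-87\right) = 609$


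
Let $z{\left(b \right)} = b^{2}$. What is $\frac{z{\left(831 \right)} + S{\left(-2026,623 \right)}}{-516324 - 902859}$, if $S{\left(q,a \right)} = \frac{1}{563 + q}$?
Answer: $- \frac{1010290742}{2076264729} \approx -0.48659$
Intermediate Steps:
$\frac{z{\left(831 \right)} + S{\left(-2026,623 \right)}}{-516324 - 902859} = \frac{831^{2} + \frac{1}{563 - 2026}}{-516324 - 902859} = \frac{690561 + \frac{1}{-1463}}{-1419183} = \left(690561 - \frac{1}{1463}\right) \left(- \frac{1}{1419183}\right) = \frac{1010290742}{1463} \left(- \frac{1}{1419183}\right) = - \frac{1010290742}{2076264729}$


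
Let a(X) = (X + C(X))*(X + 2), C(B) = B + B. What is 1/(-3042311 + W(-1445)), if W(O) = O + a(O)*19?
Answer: 1/115808939 ≈ 8.6349e-9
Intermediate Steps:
C(B) = 2*B
a(X) = 3*X*(2 + X) (a(X) = (X + 2*X)*(X + 2) = (3*X)*(2 + X) = 3*X*(2 + X))
W(O) = O + 57*O*(2 + O) (W(O) = O + (3*O*(2 + O))*19 = O + 57*O*(2 + O))
1/(-3042311 + W(-1445)) = 1/(-3042311 - 1445*(115 + 57*(-1445))) = 1/(-3042311 - 1445*(115 - 82365)) = 1/(-3042311 - 1445*(-82250)) = 1/(-3042311 + 118851250) = 1/115808939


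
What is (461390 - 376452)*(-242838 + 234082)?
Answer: -743717128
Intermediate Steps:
(461390 - 376452)*(-242838 + 234082) = 84938*(-8756) = -743717128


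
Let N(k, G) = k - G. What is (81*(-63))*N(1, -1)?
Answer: -10206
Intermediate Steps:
(81*(-63))*N(1, -1) = (81*(-63))*(1 - 1*(-1)) = -5103*(1 + 1) = -5103*2 = -10206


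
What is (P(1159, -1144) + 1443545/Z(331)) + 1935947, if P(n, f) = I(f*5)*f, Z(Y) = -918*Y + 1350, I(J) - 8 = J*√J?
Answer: 582869458315/302508 + 13087360*I*√1430 ≈ 1.9268e+6 + 4.949e+8*I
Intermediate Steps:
I(J) = 8 + J^(3/2) (I(J) = 8 + J*√J = 8 + J^(3/2))
Z(Y) = 1350 - 918*Y
P(n, f) = f*(8 + 5*√5*f^(3/2)) (P(n, f) = (8 + (f*5)^(3/2))*f = (8 + (5*f)^(3/2))*f = (8 + 5*√5*f^(3/2))*f = f*(8 + 5*√5*f^(3/2)))
(P(1159, -1144) + 1443545/Z(331)) + 1935947 = (-1144*(8 + 5*√5*(-1144)^(3/2)) + 1443545/(1350 - 918*331)) + 1935947 = (-1144*(8 + 5*√5*(-2288*I*√286)) + 1443545/(1350 - 303858)) + 1935947 = (-1144*(8 - 11440*I*√1430) + 1443545/(-302508)) + 1935947 = ((-9152 + 13087360*I*√1430) + 1443545*(-1/302508)) + 1935947 = ((-9152 + 13087360*I*√1430) - 1443545/302508) + 1935947 = (-2769996761/302508 + 13087360*I*√1430) + 1935947 = 582869458315/302508 + 13087360*I*√1430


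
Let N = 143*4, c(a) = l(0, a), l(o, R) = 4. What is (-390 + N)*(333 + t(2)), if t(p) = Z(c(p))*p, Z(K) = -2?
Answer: 59878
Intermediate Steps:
c(a) = 4
N = 572
t(p) = -2*p
(-390 + N)*(333 + t(2)) = (-390 + 572)*(333 - 2*2) = 182*(333 - 4) = 182*329 = 59878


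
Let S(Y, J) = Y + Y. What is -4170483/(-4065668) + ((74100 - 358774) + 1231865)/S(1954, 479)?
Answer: 483407798269/1986078818 ≈ 243.40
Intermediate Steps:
S(Y, J) = 2*Y
-4170483/(-4065668) + ((74100 - 358774) + 1231865)/S(1954, 479) = -4170483/(-4065668) + ((74100 - 358774) + 1231865)/((2*1954)) = -4170483*(-1/4065668) + (-284674 + 1231865)/3908 = 4170483/4065668 + 947191*(1/3908) = 4170483/4065668 + 947191/3908 = 483407798269/1986078818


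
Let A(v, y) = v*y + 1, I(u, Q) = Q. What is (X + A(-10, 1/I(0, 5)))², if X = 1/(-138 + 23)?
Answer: 13456/13225 ≈ 1.0175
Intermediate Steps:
A(v, y) = 1 + v*y
X = -1/115 (X = 1/(-115) = -1/115 ≈ -0.0086956)
(X + A(-10, 1/I(0, 5)))² = (-1/115 + (1 - 10/5))² = (-1/115 + (1 - 10*⅕))² = (-1/115 + (1 - 2))² = (-1/115 - 1)² = (-116/115)² = 13456/13225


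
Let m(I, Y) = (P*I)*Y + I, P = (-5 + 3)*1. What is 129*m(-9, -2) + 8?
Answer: -5797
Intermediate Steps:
P = -2 (P = -2*1 = -2)
m(I, Y) = I - 2*I*Y (m(I, Y) = (-2*I)*Y + I = -2*I*Y + I = I - 2*I*Y)
129*m(-9, -2) + 8 = 129*(-9*(1 - 2*(-2))) + 8 = 129*(-9*(1 + 4)) + 8 = 129*(-9*5) + 8 = 129*(-45) + 8 = -5805 + 8 = -5797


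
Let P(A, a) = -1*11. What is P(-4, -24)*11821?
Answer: -130031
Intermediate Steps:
P(A, a) = -11
P(-4, -24)*11821 = -11*11821 = -130031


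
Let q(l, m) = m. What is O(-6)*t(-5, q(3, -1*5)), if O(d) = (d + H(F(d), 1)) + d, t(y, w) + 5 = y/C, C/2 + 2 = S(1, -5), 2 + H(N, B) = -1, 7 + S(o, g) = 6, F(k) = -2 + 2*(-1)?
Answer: 125/2 ≈ 62.500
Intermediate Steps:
F(k) = -4 (F(k) = -2 - 2 = -4)
S(o, g) = -1 (S(o, g) = -7 + 6 = -1)
H(N, B) = -3 (H(N, B) = -2 - 1 = -3)
C = -6 (C = -4 + 2*(-1) = -4 - 2 = -6)
t(y, w) = -5 - y/6 (t(y, w) = -5 + y/(-6) = -5 + y*(-1/6) = -5 - y/6)
O(d) = -3 + 2*d (O(d) = (d - 3) + d = (-3 + d) + d = -3 + 2*d)
O(-6)*t(-5, q(3, -1*5)) = (-3 + 2*(-6))*(-5 - 1/6*(-5)) = (-3 - 12)*(-5 + 5/6) = -15*(-25/6) = 125/2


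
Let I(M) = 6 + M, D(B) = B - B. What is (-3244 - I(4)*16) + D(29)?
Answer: -3404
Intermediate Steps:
D(B) = 0
(-3244 - I(4)*16) + D(29) = (-3244 - (6 + 4)*16) + 0 = (-3244 - 1*10*16) + 0 = (-3244 - 10*16) + 0 = (-3244 - 160) + 0 = -3404 + 0 = -3404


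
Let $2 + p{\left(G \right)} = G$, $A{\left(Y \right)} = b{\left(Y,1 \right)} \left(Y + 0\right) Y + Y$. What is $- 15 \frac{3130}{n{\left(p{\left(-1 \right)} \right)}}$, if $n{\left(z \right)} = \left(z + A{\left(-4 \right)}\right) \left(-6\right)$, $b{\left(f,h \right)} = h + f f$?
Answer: $\frac{1565}{53} \approx 29.528$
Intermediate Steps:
$b{\left(f,h \right)} = h + f^{2}$
$A{\left(Y \right)} = Y + Y^{2} \left(1 + Y^{2}\right)$ ($A{\left(Y \right)} = \left(1 + Y^{2}\right) \left(Y + 0\right) Y + Y = \left(1 + Y^{2}\right) Y Y + Y = Y \left(1 + Y^{2}\right) Y + Y = Y^{2} \left(1 + Y^{2}\right) + Y = Y + Y^{2} \left(1 + Y^{2}\right)$)
$p{\left(G \right)} = -2 + G$
$n{\left(z \right)} = -1608 - 6 z$ ($n{\left(z \right)} = \left(z - 4 \left(1 - 4 + \left(-4\right)^{3}\right)\right) \left(-6\right) = \left(z - 4 \left(1 - 4 - 64\right)\right) \left(-6\right) = \left(z - -268\right) \left(-6\right) = \left(z + 268\right) \left(-6\right) = \left(268 + z\right) \left(-6\right) = -1608 - 6 z$)
$- 15 \frac{3130}{n{\left(p{\left(-1 \right)} \right)}} = - 15 \frac{3130}{-1608 - 6 \left(-2 - 1\right)} = - 15 \frac{3130}{-1608 - -18} = - 15 \frac{3130}{-1608 + 18} = - 15 \frac{3130}{-1590} = - 15 \cdot 3130 \left(- \frac{1}{1590}\right) = \left(-15\right) \left(- \frac{313}{159}\right) = \frac{1565}{53}$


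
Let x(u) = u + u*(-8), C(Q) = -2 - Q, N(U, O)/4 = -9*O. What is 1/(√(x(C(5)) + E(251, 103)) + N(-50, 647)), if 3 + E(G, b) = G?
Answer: -2588/60279663 - √33/180838989 ≈ -4.2965e-5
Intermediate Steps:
N(U, O) = -36*O (N(U, O) = 4*(-9*O) = -36*O)
E(G, b) = -3 + G
x(u) = -7*u (x(u) = u - 8*u = -7*u)
1/(√(x(C(5)) + E(251, 103)) + N(-50, 647)) = 1/(√(-7*(-2 - 1*5) + (-3 + 251)) - 36*647) = 1/(√(-7*(-2 - 5) + 248) - 23292) = 1/(√(-7*(-7) + 248) - 23292) = 1/(√(49 + 248) - 23292) = 1/(√297 - 23292) = 1/(3*√33 - 23292) = 1/(-23292 + 3*√33)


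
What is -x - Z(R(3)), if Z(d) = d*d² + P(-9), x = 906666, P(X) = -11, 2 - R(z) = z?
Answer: -906654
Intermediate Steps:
R(z) = 2 - z
Z(d) = -11 + d³ (Z(d) = d*d² - 11 = d³ - 11 = -11 + d³)
-x - Z(R(3)) = -1*906666 - (-11 + (2 - 1*3)³) = -906666 - (-11 + (2 - 3)³) = -906666 - (-11 + (-1)³) = -906666 - (-11 - 1) = -906666 - 1*(-12) = -906666 + 12 = -906654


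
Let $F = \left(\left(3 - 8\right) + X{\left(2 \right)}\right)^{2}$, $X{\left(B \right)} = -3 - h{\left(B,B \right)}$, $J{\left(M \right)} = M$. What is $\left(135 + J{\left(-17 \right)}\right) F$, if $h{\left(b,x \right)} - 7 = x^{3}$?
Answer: $62422$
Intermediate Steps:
$h{\left(b,x \right)} = 7 + x^{3}$
$X{\left(B \right)} = -10 - B^{3}$ ($X{\left(B \right)} = -3 - \left(7 + B^{3}\right) = -10 - B^{3}$)
$F = 529$ ($F = \left(\left(3 - 8\right) - 18\right)^{2} = \left(-5 - 18\right)^{2} = \left(-23\right)^{2} = 529$)
$\left(135 + J{\left(-17 \right)}\right) F = \left(135 - 17\right) 529 = 118 \cdot 529 = 62422$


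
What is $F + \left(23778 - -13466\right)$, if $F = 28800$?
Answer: $66044$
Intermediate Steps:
$F + \left(23778 - -13466\right) = 28800 + \left(23778 - -13466\right) = 28800 + \left(23778 + 13466\right) = 28800 + 37244 = 66044$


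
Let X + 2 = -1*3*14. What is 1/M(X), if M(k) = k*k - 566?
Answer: 1/1370 ≈ 0.00072993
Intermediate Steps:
X = -44 (X = -2 - 1*3*14 = -2 - 3*14 = -2 - 42 = -44)
M(k) = -566 + k**2 (M(k) = k**2 - 566 = -566 + k**2)
1/M(X) = 1/(-566 + (-44)**2) = 1/(-566 + 1936) = 1/1370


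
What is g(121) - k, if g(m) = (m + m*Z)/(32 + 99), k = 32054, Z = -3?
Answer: -4199316/131 ≈ -32056.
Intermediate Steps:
g(m) = -2*m/131 (g(m) = (m + m*(-3))/(32 + 99) = (m - 3*m)/131 = -2*m*(1/131) = -2*m/131)
g(121) - k = -2/131*121 - 1*32054 = -242/131 - 32054 = -4199316/131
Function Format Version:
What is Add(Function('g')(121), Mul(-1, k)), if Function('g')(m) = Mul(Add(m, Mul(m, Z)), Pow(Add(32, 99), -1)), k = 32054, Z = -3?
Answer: Rational(-4199316, 131) ≈ -32056.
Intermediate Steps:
Function('g')(m) = Mul(Rational(-2, 131), m) (Function('g')(m) = Mul(Add(m, Mul(m, -3)), Pow(Add(32, 99), -1)) = Mul(Add(m, Mul(-3, m)), Pow(131, -1)) = Mul(Mul(-2, m), Rational(1, 131)) = Mul(Rational(-2, 131), m))
Add(Function('g')(121), Mul(-1, k)) = Add(Mul(Rational(-2, 131), 121), Mul(-1, 32054)) = Add(Rational(-242, 131), -32054) = Rational(-4199316, 131)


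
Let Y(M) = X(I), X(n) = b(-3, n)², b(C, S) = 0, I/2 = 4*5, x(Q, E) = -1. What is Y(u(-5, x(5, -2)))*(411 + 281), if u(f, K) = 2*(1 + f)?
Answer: 0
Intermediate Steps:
I = 40 (I = 2*(4*5) = 2*20 = 40)
u(f, K) = 2 + 2*f
X(n) = 0 (X(n) = 0² = 0)
Y(M) = 0
Y(u(-5, x(5, -2)))*(411 + 281) = 0*(411 + 281) = 0*692 = 0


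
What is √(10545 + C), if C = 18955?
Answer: 10*√295 ≈ 171.76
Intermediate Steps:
√(10545 + C) = √(10545 + 18955) = √29500 = 10*√295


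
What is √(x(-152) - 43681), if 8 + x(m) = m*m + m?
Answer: I*√20737 ≈ 144.0*I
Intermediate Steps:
x(m) = -8 + m + m² (x(m) = -8 + (m*m + m) = -8 + (m² + m) = -8 + (m + m²) = -8 + m + m²)
√(x(-152) - 43681) = √((-8 - 152 + (-152)²) - 43681) = √((-8 - 152 + 23104) - 43681) = √(22944 - 43681) = √(-20737) = I*√20737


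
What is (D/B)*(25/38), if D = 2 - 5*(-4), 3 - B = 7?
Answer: -275/76 ≈ -3.6184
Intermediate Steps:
B = -4 (B = 3 - 1*7 = 3 - 7 = -4)
D = 22 (D = 2 + 20 = 22)
(D/B)*(25/38) = (22/(-4))*(25/38) = (-¼*22)*(25*(1/38)) = -11/2*25/38 = -275/76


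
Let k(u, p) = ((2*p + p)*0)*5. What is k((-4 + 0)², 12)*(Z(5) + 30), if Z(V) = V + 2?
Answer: 0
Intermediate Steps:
Z(V) = 2 + V
k(u, p) = 0 (k(u, p) = ((3*p)*0)*5 = 0*5 = 0)
k((-4 + 0)², 12)*(Z(5) + 30) = 0*((2 + 5) + 30) = 0*(7 + 30) = 0*37 = 0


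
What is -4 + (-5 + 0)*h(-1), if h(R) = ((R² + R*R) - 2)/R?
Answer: -4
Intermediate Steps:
h(R) = (-2 + 2*R²)/R (h(R) = ((R² + R²) - 2)/R = (2*R² - 2)/R = (-2 + 2*R²)/R)
-4 + (-5 + 0)*h(-1) = -4 + (-5 + 0)*(-2/(-1) + 2*(-1)) = -4 - 5*(-2*(-1) - 2) = -4 - 5*(2 - 2) = -4 - 5*0 = -4 + 0 = -4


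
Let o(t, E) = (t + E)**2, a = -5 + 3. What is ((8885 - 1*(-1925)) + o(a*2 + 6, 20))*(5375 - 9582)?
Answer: -47513858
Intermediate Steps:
a = -2
o(t, E) = (E + t)**2
((8885 - 1*(-1925)) + o(a*2 + 6, 20))*(5375 - 9582) = ((8885 - 1*(-1925)) + (20 + (-2*2 + 6))**2)*(5375 - 9582) = ((8885 + 1925) + (20 + (-4 + 6))**2)*(-4207) = (10810 + (20 + 2)**2)*(-4207) = (10810 + 22**2)*(-4207) = (10810 + 484)*(-4207) = 11294*(-4207) = -47513858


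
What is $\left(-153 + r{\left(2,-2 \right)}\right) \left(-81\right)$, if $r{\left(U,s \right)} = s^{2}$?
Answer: $12069$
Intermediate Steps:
$\left(-153 + r{\left(2,-2 \right)}\right) \left(-81\right) = \left(-153 + \left(-2\right)^{2}\right) \left(-81\right) = \left(-153 + 4\right) \left(-81\right) = \left(-149\right) \left(-81\right) = 12069$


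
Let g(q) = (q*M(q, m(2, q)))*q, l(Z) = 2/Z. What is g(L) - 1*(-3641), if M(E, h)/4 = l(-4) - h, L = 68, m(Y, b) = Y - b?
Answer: 1215129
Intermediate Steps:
M(E, h) = -2 - 4*h (M(E, h) = 4*(2/(-4) - h) = 4*(2*(-1/4) - h) = 4*(-1/2 - h) = -2 - 4*h)
g(q) = q**2*(-10 + 4*q) (g(q) = (q*(-2 - 4*(2 - q)))*q = (q*(-2 + (-8 + 4*q)))*q = (q*(-10 + 4*q))*q = q**2*(-10 + 4*q))
g(L) - 1*(-3641) = 68**2*(-10 + 4*68) - 1*(-3641) = 4624*(-10 + 272) + 3641 = 4624*262 + 3641 = 1211488 + 3641 = 1215129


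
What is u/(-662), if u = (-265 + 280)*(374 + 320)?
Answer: -5205/331 ≈ -15.725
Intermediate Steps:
u = 10410 (u = 15*694 = 10410)
u/(-662) = 10410/(-662) = 10410*(-1/662) = -5205/331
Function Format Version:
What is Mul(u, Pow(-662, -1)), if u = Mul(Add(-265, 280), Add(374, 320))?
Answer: Rational(-5205, 331) ≈ -15.725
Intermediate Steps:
u = 10410 (u = Mul(15, 694) = 10410)
Mul(u, Pow(-662, -1)) = Mul(10410, Pow(-662, -1)) = Mul(10410, Rational(-1, 662)) = Rational(-5205, 331)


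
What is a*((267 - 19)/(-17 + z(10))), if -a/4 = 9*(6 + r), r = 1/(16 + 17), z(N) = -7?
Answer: 24676/11 ≈ 2243.3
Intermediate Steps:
r = 1/33 ≈ 0.030303
a = -2388/11 (a = -36*(6 + 1/33) = -36*199/33 = -4*597/11 = -2388/11 ≈ -217.09)
a*((267 - 19)/(-17 + z(10))) = -2388*(267 - 19)/(11*(-17 - 7)) = -592224/(11*(-24)) = -592224*(-1)/(11*24) = -2388/11*(-31/3) = 24676/11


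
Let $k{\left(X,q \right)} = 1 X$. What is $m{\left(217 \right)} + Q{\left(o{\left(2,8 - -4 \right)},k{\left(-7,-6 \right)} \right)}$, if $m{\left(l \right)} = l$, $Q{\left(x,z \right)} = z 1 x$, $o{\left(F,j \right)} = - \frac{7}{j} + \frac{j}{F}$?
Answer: $\frac{2149}{12} \approx 179.08$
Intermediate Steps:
$k{\left(X,q \right)} = X$
$Q{\left(x,z \right)} = x z$ ($Q{\left(x,z \right)} = z x = x z$)
$m{\left(217 \right)} + Q{\left(o{\left(2,8 - -4 \right)},k{\left(-7,-6 \right)} \right)} = 217 + \left(- \frac{7}{8 - -4} + \frac{8 - -4}{2}\right) \left(-7\right) = 217 + \left(- \frac{7}{8 + 4} + \left(8 + 4\right) \frac{1}{2}\right) \left(-7\right) = 217 + \left(- \frac{7}{12} + 12 \cdot \frac{1}{2}\right) \left(-7\right) = 217 + \left(\left(-7\right) \frac{1}{12} + 6\right) \left(-7\right) = 217 + \left(- \frac{7}{12} + 6\right) \left(-7\right) = 217 + \frac{65}{12} \left(-7\right) = 217 - \frac{455}{12} = \frac{2149}{12}$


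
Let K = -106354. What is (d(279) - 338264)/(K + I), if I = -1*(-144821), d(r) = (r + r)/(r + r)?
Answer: -338263/38467 ≈ -8.7936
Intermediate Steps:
d(r) = 1 (d(r) = (2*r)/((2*r)) = (2*r)*(1/(2*r)) = 1)
I = 144821
(d(279) - 338264)/(K + I) = (1 - 338264)/(-106354 + 144821) = -338263/38467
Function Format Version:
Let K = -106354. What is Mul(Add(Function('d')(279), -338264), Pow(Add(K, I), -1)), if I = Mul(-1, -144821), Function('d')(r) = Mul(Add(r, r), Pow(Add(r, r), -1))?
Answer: Rational(-338263, 38467) ≈ -8.7936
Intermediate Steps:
Function('d')(r) = 1 (Function('d')(r) = Mul(Mul(2, r), Pow(Mul(2, r), -1)) = Mul(Mul(2, r), Mul(Rational(1, 2), Pow(r, -1))) = 1)
I = 144821
Mul(Add(Function('d')(279), -338264), Pow(Add(K, I), -1)) = Mul(Add(1, -338264), Pow(Add(-106354, 144821), -1)) = Mul(-338263, Pow(38467, -1)) = Mul(-338263, Rational(1, 38467)) = Rational(-338263, 38467)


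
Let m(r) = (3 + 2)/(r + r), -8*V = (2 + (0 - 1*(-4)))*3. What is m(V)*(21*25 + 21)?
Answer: -1820/3 ≈ -606.67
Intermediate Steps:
V = -9/4 (V = -(2 + (0 - 1*(-4)))*3/8 = -(2 + (0 + 4))*3/8 = -(2 + 4)*3/8 = -3*3/4 = -1/8*18 = -9/4 ≈ -2.2500)
m(r) = 5/(2*r) (m(r) = 5/((2*r)) = 5*(1/(2*r)) = 5/(2*r))
m(V)*(21*25 + 21) = (5/(2*(-9/4)))*(21*25 + 21) = ((5/2)*(-4/9))*(525 + 21) = -10/9*546 = -1820/3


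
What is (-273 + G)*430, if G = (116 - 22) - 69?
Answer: -106640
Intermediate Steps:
G = 25 (G = 94 - 69 = 25)
(-273 + G)*430 = (-273 + 25)*430 = -248*430 = -106640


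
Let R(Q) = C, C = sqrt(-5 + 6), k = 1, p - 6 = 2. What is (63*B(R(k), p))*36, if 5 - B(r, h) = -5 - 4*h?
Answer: 95256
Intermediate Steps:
p = 8 (p = 6 + 2 = 8)
C = 1 (C = sqrt(1) = 1)
R(Q) = 1
B(r, h) = 10 + 4*h (B(r, h) = 5 - (-5 - 4*h) = 5 + (5 + 4*h) = 10 + 4*h)
(63*B(R(k), p))*36 = (63*(10 + 4*8))*36 = (63*(10 + 32))*36 = (63*42)*36 = 2646*36 = 95256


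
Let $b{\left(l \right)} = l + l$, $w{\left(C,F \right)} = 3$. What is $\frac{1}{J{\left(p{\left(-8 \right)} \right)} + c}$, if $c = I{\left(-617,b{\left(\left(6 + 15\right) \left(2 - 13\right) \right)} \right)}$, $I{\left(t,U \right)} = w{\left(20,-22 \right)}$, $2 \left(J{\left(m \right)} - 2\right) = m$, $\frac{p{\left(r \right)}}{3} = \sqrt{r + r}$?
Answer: $\frac{5}{61} - \frac{6 i}{61} \approx 0.081967 - 0.098361 i$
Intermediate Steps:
$p{\left(r \right)} = 3 \sqrt{2} \sqrt{r}$ ($p{\left(r \right)} = 3 \sqrt{r + r} = 3 \sqrt{2 r} = 3 \sqrt{2} \sqrt{r}$)
$J{\left(m \right)} = 2 + \frac{m}{2}$
$b{\left(l \right)} = 2 l$
$I{\left(t,U \right)} = 3$
$c = 3$
$\frac{1}{J{\left(p{\left(-8 \right)} \right)} + c} = \frac{1}{\left(2 + \frac{3 \sqrt{2} \sqrt{-8}}{2}\right) + 3} = \frac{1}{\left(2 + \frac{3 \sqrt{2} \cdot 2 i \sqrt{2}}{2}\right) + 3} = \frac{1}{\left(2 + \frac{12 i}{2}\right) + 3} = \frac{1}{\left(2 + 6 i\right) + 3} = \frac{1}{5 + 6 i} = \frac{5 - 6 i}{61}$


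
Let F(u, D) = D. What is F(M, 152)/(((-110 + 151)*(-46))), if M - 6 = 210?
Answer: -76/943 ≈ -0.080594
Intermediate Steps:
M = 216 (M = 6 + 210 = 216)
F(M, 152)/(((-110 + 151)*(-46))) = 152/(((-110 + 151)*(-46))) = 152/((41*(-46))) = 152/(-1886) = 152*(-1/1886) = -76/943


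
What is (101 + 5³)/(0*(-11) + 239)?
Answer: 226/239 ≈ 0.94561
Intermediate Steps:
(101 + 5³)/(0*(-11) + 239) = (101 + 125)/(0 + 239) = 226/239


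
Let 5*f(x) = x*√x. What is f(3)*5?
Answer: 3*√3 ≈ 5.1962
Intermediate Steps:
f(x) = x^(3/2)/5 (f(x) = (x*√x)/5 = x^(3/2)/5)
f(3)*5 = (3^(3/2)/5)*5 = ((3*√3)/5)*5 = (3*√3/5)*5 = 3*√3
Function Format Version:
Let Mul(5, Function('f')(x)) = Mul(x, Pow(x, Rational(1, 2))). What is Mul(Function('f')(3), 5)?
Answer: Mul(3, Pow(3, Rational(1, 2))) ≈ 5.1962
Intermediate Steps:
Function('f')(x) = Mul(Rational(1, 5), Pow(x, Rational(3, 2))) (Function('f')(x) = Mul(Rational(1, 5), Mul(x, Pow(x, Rational(1, 2)))) = Mul(Rational(1, 5), Pow(x, Rational(3, 2))))
Mul(Function('f')(3), 5) = Mul(Mul(Rational(1, 5), Pow(3, Rational(3, 2))), 5) = Mul(Mul(Rational(1, 5), Mul(3, Pow(3, Rational(1, 2)))), 5) = Mul(Mul(Rational(3, 5), Pow(3, Rational(1, 2))), 5) = Mul(3, Pow(3, Rational(1, 2)))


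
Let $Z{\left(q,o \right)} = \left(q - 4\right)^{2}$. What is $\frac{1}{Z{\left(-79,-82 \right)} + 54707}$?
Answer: $\frac{1}{61596} \approx 1.6235 \cdot 10^{-5}$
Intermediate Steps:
$Z{\left(q,o \right)} = \left(-4 + q\right)^{2}$
$\frac{1}{Z{\left(-79,-82 \right)} + 54707} = \frac{1}{\left(-4 - 79\right)^{2} + 54707} = \frac{1}{\left(-83\right)^{2} + 54707} = \frac{1}{6889 + 54707} = \frac{1}{61596}$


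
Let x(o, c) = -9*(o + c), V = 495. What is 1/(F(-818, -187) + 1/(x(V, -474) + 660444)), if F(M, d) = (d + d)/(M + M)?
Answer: 540088590/123468503 ≈ 4.3743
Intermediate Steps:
F(M, d) = d/M (F(M, d) = (2*d)/((2*M)) = (2*d)*(1/(2*M)) = d/M)
x(o, c) = -9*c - 9*o (x(o, c) = -9*(c + o) = -9*c - 9*o)
1/(F(-818, -187) + 1/(x(V, -474) + 660444)) = 1/(-187/(-818) + 1/((-9*(-474) - 9*495) + 660444)) = 1/(-187*(-1/818) + 1/((4266 - 4455) + 660444)) = 1/(187/818 + 1/(-189 + 660444)) = 1/(187/818 + 1/660255) = 1/(123468503/540088590) = 540088590/123468503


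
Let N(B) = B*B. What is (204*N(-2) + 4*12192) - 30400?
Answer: 19184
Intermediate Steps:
N(B) = B²
(204*N(-2) + 4*12192) - 30400 = (204*(-2)² + 4*12192) - 30400 = (204*4 + 48768) - 30400 = (816 + 48768) - 30400 = 49584 - 30400 = 19184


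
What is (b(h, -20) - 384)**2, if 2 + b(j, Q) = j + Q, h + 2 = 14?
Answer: 155236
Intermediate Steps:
h = 12 (h = -2 + 14 = 12)
b(j, Q) = -2 + Q + j (b(j, Q) = -2 + (j + Q) = -2 + (Q + j) = -2 + Q + j)
(b(h, -20) - 384)**2 = ((-2 - 20 + 12) - 384)**2 = (-10 - 384)**2 = (-394)**2 = 155236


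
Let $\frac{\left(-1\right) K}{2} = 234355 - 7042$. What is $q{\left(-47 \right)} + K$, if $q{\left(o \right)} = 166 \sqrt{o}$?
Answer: $-454626 + 166 i \sqrt{47} \approx -4.5463 \cdot 10^{5} + 1138.0 i$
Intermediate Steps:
$K = -454626$ ($K = - 2 \left(234355 - 7042\right) = \left(-2\right) 227313 = -454626$)
$q{\left(-47 \right)} + K = 166 \sqrt{-47} - 454626 = 166 i \sqrt{47} - 454626 = -454626 + 166 i \sqrt{47}$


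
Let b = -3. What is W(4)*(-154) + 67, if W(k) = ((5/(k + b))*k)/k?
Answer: -703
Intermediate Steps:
W(k) = 5/(-3 + k) (W(k) = ((5/(k - 3))*k)/k = ((5/(-3 + k))*k)/k = (5*k/(-3 + k))/k = 5/(-3 + k))
W(4)*(-154) + 67 = (5/(-3 + 4))*(-154) + 67 = (5/1)*(-154) + 67 = (5*1)*(-154) + 67 = 5*(-154) + 67 = -770 + 67 = -703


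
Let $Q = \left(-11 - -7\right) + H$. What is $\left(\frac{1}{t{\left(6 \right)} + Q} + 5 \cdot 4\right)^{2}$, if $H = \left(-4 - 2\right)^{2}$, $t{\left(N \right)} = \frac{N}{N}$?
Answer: $\frac{436921}{1089} \approx 401.21$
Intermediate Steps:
$t{\left(N \right)} = 1$
$H = 36$ ($H = \left(-6\right)^{2} = 36$)
$Q = 32$ ($Q = \left(-11 - -7\right) + 36 = \left(-11 + 7\right) + 36 = -4 + 36 = 32$)
$\left(\frac{1}{t{\left(6 \right)} + Q} + 5 \cdot 4\right)^{2} = \left(\frac{1}{1 + 32} + 5 \cdot 4\right)^{2} = \left(\frac{1}{33} + 20\right)^{2} = \left(\frac{661}{33}\right)^{2} = \frac{436921}{1089}$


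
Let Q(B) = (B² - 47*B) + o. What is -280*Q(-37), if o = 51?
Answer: -884520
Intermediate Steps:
Q(B) = 51 + B² - 47*B (Q(B) = (B² - 47*B) + 51 = 51 + B² - 47*B)
-280*Q(-37) = -280*(51 + (-37)² - 47*(-37)) = -280*(51 + 1369 + 1739) = -280*3159 = -884520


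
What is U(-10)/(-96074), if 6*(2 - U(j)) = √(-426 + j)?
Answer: -1/48037 + I*√109/288222 ≈ -2.0817e-5 + 3.6223e-5*I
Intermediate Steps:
U(j) = 2 - √(-426 + j)/6
U(-10)/(-96074) = (2 - √(-426 - 10)/6)/(-96074) = (2 - I*√109/3)*(-1/96074) = -1/48037 + I*√109/288222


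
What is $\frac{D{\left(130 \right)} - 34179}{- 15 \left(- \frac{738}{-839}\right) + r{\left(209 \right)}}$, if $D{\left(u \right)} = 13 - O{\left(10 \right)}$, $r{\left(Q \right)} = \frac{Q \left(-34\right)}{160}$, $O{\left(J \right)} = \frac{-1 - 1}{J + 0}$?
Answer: $\frac{2293208496}{3866567} \approx 593.09$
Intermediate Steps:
$O{\left(J \right)} = - \frac{2}{J}$
$r{\left(Q \right)} = - \frac{17 Q}{80}$ ($r{\left(Q \right)} = - 34 Q \frac{1}{160} = - \frac{17 Q}{80}$)
$D{\left(u \right)} = \frac{66}{5}$ ($D{\left(u \right)} = 13 - - \frac{2}{10} = 13 - \left(-2\right) \frac{1}{10} = 13 - - \frac{1}{5} = 13 + \frac{1}{5} = \frac{66}{5}$)
$\frac{D{\left(130 \right)} - 34179}{- 15 \left(- \frac{738}{-839}\right) + r{\left(209 \right)}} = \frac{\frac{66}{5} - 34179}{- 15 \left(- \frac{738}{-839}\right) - \frac{3553}{80}} = - \frac{170829}{5 \left(- 15 \left(\left(-738\right) \left(- \frac{1}{839}\right)\right) - \frac{3553}{80}\right)} = - \frac{170829}{5 \left(\left(-15\right) \frac{738}{839} - \frac{3553}{80}\right)} = - \frac{170829}{5 \left(- \frac{11070}{839} - \frac{3553}{80}\right)} = - \frac{170829}{5 \left(- \frac{3866567}{67120}\right)} = \left(- \frac{170829}{5}\right) \left(- \frac{67120}{3866567}\right) = \frac{2293208496}{3866567}$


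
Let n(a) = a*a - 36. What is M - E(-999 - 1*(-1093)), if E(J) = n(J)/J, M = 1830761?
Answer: 86041367/47 ≈ 1.8307e+6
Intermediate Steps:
n(a) = -36 + a**2 (n(a) = a**2 - 36 = -36 + a**2)
E(J) = (-36 + J**2)/J
M - E(-999 - 1*(-1093)) = 1830761 - ((-999 - 1*(-1093)) - 36/(-999 - 1*(-1093))) = 1830761 - ((-999 + 1093) - 36/(-999 + 1093)) = 1830761 - (94 - 36/94) = 1830761 - (94 - 36*1/94) = 1830761 - (94 - 18/47) = 1830761 - 1*4400/47 = 1830761 - 4400/47 = 86041367/47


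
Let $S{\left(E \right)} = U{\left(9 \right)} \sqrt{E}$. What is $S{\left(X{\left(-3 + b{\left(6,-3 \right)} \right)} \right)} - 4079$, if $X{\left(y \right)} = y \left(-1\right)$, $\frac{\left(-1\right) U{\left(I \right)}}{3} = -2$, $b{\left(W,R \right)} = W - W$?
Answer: $-4079 + 6 \sqrt{3} \approx -4068.6$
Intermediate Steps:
$b{\left(W,R \right)} = 0$
$U{\left(I \right)} = 6$ ($U{\left(I \right)} = \left(-3\right) \left(-2\right) = 6$)
$X{\left(y \right)} = - y$
$S{\left(E \right)} = 6 \sqrt{E}$
$S{\left(X{\left(-3 + b{\left(6,-3 \right)} \right)} \right)} - 4079 = 6 \sqrt{- (-3 + 0)} - 4079 = 6 \sqrt{\left(-1\right) \left(-3\right)} - 4079 = 6 \sqrt{3} - 4079 = -4079 + 6 \sqrt{3}$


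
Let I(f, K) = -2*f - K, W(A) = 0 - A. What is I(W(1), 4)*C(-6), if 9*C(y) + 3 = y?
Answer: 2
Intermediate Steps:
C(y) = -⅓ + y/9
W(A) = -A
I(f, K) = -K - 2*f
I(W(1), 4)*C(-6) = (-1*4 - (-2))*(-⅓ + (⅑)*(-6)) = (-4 - 2*(-1))*(-⅓ - ⅔) = (-4 + 2)*(-1) = -2*(-1) = 2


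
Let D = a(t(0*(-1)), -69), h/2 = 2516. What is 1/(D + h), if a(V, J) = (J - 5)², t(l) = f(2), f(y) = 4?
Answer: 1/10508 ≈ 9.5166e-5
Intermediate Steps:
t(l) = 4
h = 5032 (h = 2*2516 = 5032)
a(V, J) = (-5 + J)²
D = 5476 (D = (-5 - 69)² = (-74)² = 5476)
1/(D + h) = 1/(5476 + 5032) = 1/10508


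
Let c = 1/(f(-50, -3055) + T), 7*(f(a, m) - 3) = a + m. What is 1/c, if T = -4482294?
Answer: -31379142/7 ≈ -4.4827e+6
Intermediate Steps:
f(a, m) = 3 + a/7 + m/7 (f(a, m) = 3 + (a + m)/7 = 3 + (a/7 + m/7) = 3 + a/7 + m/7)
c = -7/31379142 (c = 1/((3 + (1/7)*(-50) + (1/7)*(-3055)) - 4482294) = 1/((3 - 50/7 - 3055/7) - 4482294) = 1/(-3084/7 - 4482294) = 1/(-31379142/7) = -7/31379142 ≈ -2.2308e-7)
1/c = 1/(-7/31379142) = -31379142/7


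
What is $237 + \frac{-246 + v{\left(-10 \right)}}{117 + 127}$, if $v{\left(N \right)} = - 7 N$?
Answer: $\frac{14413}{61} \approx 236.28$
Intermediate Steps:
$237 + \frac{-246 + v{\left(-10 \right)}}{117 + 127} = 237 + \frac{-246 - -70}{117 + 127} = 237 + \frac{-246 + 70}{244} = 237 - \frac{44}{61} = \frac{14413}{61}$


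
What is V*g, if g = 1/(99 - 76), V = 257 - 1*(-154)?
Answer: 411/23 ≈ 17.870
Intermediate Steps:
V = 411 (V = 257 + 154 = 411)
g = 1/23 ≈ 0.043478
V*g = 411*(1/23) = 411/23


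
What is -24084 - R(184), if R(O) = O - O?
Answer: -24084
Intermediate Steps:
R(O) = 0
-24084 - R(184) = -24084 - 1*0 = -24084 + 0 = -24084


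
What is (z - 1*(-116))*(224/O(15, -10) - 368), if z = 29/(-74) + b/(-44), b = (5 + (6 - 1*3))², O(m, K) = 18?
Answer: -148673600/3663 ≈ -40588.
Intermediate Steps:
b = 64 (b = (5 + (6 - 3))² = (5 + 3)² = 8² = 64)
z = -1503/814 (z = 29/(-74) + 64/(-44) = 29*(-1/74) + 64*(-1/44) = -29/74 - 16/11 = -1503/814 ≈ -1.8464)
(z - 1*(-116))*(224/O(15, -10) - 368) = (-1503/814 - 1*(-116))*(224/18 - 368) = (-1503/814 + 116)*(224*(1/18) - 368) = 92921*(112/9 - 368)/814 = (92921/814)*(-3200/9) = -148673600/3663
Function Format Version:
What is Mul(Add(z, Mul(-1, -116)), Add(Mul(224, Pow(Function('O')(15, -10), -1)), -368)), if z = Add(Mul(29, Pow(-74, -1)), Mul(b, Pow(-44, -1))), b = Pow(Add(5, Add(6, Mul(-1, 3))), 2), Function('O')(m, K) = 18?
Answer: Rational(-148673600, 3663) ≈ -40588.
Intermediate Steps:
b = 64 (b = Pow(Add(5, Add(6, -3)), 2) = Pow(Add(5, 3), 2) = Pow(8, 2) = 64)
z = Rational(-1503, 814) (z = Add(Mul(29, Pow(-74, -1)), Mul(64, Pow(-44, -1))) = Add(Mul(29, Rational(-1, 74)), Mul(64, Rational(-1, 44))) = Add(Rational(-29, 74), Rational(-16, 11)) = Rational(-1503, 814) ≈ -1.8464)
Mul(Add(z, Mul(-1, -116)), Add(Mul(224, Pow(Function('O')(15, -10), -1)), -368)) = Mul(Add(Rational(-1503, 814), Mul(-1, -116)), Add(Mul(224, Pow(18, -1)), -368)) = Mul(Add(Rational(-1503, 814), 116), Add(Mul(224, Rational(1, 18)), -368)) = Mul(Rational(92921, 814), Add(Rational(112, 9), -368)) = Mul(Rational(92921, 814), Rational(-3200, 9)) = Rational(-148673600, 3663)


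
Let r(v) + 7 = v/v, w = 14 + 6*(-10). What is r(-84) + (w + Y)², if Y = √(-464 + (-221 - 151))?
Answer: 1274 - 184*I*√209 ≈ 1274.0 - 2660.1*I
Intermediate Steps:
w = -46 (w = 14 - 60 = -46)
r(v) = -6 (r(v) = -7 + v/v = -7 + 1 = -6)
Y = 2*I*√209 (Y = √(-464 - 372) = √(-836) = 2*I*√209 ≈ 28.914*I)
r(-84) + (w + Y)² = -6 + (-46 + 2*I*√209)²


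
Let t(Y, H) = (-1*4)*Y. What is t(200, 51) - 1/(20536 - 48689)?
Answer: -22522399/28153 ≈ -800.00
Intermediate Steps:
t(Y, H) = -4*Y
t(200, 51) - 1/(20536 - 48689) = -4*200 - 1/(20536 - 48689) = -800 - 1/(-28153) = -800 - 1*(-1/28153) = -800 + 1/28153 = -22522399/28153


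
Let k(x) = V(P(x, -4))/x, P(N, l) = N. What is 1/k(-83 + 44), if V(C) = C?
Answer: 1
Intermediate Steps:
k(x) = 1 (k(x) = x/x = 1)
1/k(-83 + 44) = 1/1 = 1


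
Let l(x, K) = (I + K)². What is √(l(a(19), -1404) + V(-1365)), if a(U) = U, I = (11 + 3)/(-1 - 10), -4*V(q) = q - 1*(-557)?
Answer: √238974206/11 ≈ 1405.3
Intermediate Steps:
V(q) = -557/4 - q/4 (V(q) = -(q - 1*(-557))/4 = -(q + 557)/4 = -(557 + q)/4 = -557/4 - q/4)
I = -14/11 (I = 14/(-11) = 14*(-1/11) = -14/11 ≈ -1.2727)
l(x, K) = (-14/11 + K)²
√(l(a(19), -1404) + V(-1365)) = √((-14 + 11*(-1404))²/121 + (-557/4 - ¼*(-1365))) = √((-14 - 15444)²/121 + (-557/4 + 1365/4)) = √((1/121)*(-15458)² + 202) = √((1/121)*238949764 + 202) = √(238949764/121 + 202) = √(238974206/121) = √238974206/11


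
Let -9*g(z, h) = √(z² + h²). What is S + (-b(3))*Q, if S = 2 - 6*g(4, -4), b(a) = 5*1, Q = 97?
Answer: -483 + 8*√2/3 ≈ -479.23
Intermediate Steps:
g(z, h) = -√(h² + z²)/9 (g(z, h) = -√(z² + h²)/9 = -√(h² + z²)/9)
b(a) = 5
S = 2 + 8*√2/3 (S = 2 - (-2)*√((-4)² + 4²)/3 = 2 - (-2)*√(16 + 16)/3 = 2 - (-2)*√32/3 = 2 - (-2)*4*√2/3 = 2 - (-8)*√2/3 = 2 + 8*√2/3 ≈ 5.7712)
S + (-b(3))*Q = (2 + 8*√2/3) - 1*5*97 = (2 + 8*√2/3) - 5*97 = (2 + 8*√2/3) - 485 = -483 + 8*√2/3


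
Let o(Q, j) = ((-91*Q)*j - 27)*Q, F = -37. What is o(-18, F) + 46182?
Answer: 1137576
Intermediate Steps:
o(Q, j) = Q*(-27 - 91*Q*j) (o(Q, j) = (-91*Q*j - 27)*Q = (-27 - 91*Q*j)*Q = Q*(-27 - 91*Q*j))
o(-18, F) + 46182 = -1*(-18)*(27 + 91*(-18)*(-37)) + 46182 = -1*(-18)*(27 + 60606) + 46182 = -1*(-18)*60633 + 46182 = 1091394 + 46182 = 1137576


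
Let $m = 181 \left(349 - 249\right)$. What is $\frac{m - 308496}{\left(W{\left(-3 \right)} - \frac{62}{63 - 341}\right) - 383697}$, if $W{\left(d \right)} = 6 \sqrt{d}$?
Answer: $\frac{538205820667372}{711124942811143} + \frac{8416111674 i \sqrt{3}}{711124942811143} \approx 0.75684 + 2.0499 \cdot 10^{-5} i$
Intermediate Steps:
$m = 18100$ ($m = 181 \cdot 100 = 18100$)
$\frac{m - 308496}{\left(W{\left(-3 \right)} - \frac{62}{63 - 341}\right) - 383697} = \frac{18100 - 308496}{\left(6 \sqrt{-3} - \frac{62}{63 - 341}\right) - 383697} = - \frac{290396}{\left(6 i \sqrt{3} - \frac{62}{-278}\right) - 383697} = - \frac{290396}{\left(6 i \sqrt{3} - - \frac{31}{139}\right) - 383697} = - \frac{290396}{\left(6 i \sqrt{3} + \frac{31}{139}\right) - 383697} = - \frac{290396}{\left(\frac{31}{139} + 6 i \sqrt{3}\right) - 383697} = - \frac{290396}{- \frac{53333852}{139} + 6 i \sqrt{3}}$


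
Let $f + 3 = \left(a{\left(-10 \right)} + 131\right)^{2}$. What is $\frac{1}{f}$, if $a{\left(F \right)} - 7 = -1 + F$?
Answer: $\frac{1}{16126} \approx 6.2012 \cdot 10^{-5}$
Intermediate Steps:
$a{\left(F \right)} = 6 + F$ ($a{\left(F \right)} = 7 + \left(-1 + F\right) = 6 + F$)
$f = 16126$ ($f = -3 + \left(\left(6 - 10\right) + 131\right)^{2} = -3 + \left(-4 + 131\right)^{2} = -3 + 127^{2} = -3 + 16129 = 16126$)
$\frac{1}{f} = \frac{1}{16126}$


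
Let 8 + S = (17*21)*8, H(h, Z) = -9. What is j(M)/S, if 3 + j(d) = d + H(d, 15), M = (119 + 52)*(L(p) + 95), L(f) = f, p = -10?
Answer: 14523/2848 ≈ 5.0994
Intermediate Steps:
M = 14535 (M = (119 + 52)*(-10 + 95) = 171*85 = 14535)
j(d) = -12 + d (j(d) = -3 + (d - 9) = -3 + (-9 + d) = -12 + d)
S = 2848 (S = -8 + (17*21)*8 = -8 + 357*8 = -8 + 2856 = 2848)
j(M)/S = (-12 + 14535)/2848 = 14523*(1/2848) = 14523/2848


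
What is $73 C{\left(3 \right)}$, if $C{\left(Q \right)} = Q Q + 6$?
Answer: $1095$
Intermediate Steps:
$C{\left(Q \right)} = 6 + Q^{2}$ ($C{\left(Q \right)} = Q^{2} + 6 = 6 + Q^{2}$)
$73 C{\left(3 \right)} = 73 \left(6 + 3^{2}\right) = 73 \left(6 + 9\right) = 73 \cdot 15 = 1095$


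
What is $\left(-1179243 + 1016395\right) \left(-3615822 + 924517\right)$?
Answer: $438273636640$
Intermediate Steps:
$\left(-1179243 + 1016395\right) \left(-3615822 + 924517\right) = \left(-162848\right) \left(-2691305\right) = 438273636640$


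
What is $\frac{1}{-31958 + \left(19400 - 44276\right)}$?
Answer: $- \frac{1}{56834} \approx -1.7595 \cdot 10^{-5}$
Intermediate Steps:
$\frac{1}{-31958 + \left(19400 - 44276\right)} = \frac{1}{-31958 - 24876} = \frac{1}{-56834} = - \frac{1}{56834}$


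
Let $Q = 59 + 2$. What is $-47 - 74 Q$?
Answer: $-4561$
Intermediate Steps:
$Q = 61$
$-47 - 74 Q = -47 - 4514 = -4561$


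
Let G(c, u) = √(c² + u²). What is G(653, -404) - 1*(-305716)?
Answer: 305716 + 5*√23585 ≈ 3.0648e+5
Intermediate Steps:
G(653, -404) - 1*(-305716) = √(653² + (-404)²) - 1*(-305716) = √(426409 + 163216) + 305716 = √589625 + 305716 = 5*√23585 + 305716 = 305716 + 5*√23585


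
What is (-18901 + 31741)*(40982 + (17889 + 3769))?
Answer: 804297600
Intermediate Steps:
(-18901 + 31741)*(40982 + (17889 + 3769)) = 12840*(40982 + 21658) = 12840*62640 = 804297600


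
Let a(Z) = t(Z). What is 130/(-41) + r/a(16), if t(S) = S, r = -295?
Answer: -14175/656 ≈ -21.608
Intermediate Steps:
a(Z) = Z
130/(-41) + r/a(16) = 130/(-41) - 295/16 = 130*(-1/41) - 295*1/16 = -130/41 - 295/16 = -14175/656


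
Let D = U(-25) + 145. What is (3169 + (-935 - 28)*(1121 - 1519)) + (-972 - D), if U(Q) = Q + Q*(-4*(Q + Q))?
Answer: 390351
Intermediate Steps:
U(Q) = Q - 8*Q**2 (U(Q) = Q + Q*(-8*Q) = Q - 8*Q**2)
D = -4880 (D = -25*(1 - 8*(-25)) + 145 = -25*(1 + 200) + 145 = -25*201 + 145 = -5025 + 145 = -4880)
(3169 + (-935 - 28)*(1121 - 1519)) + (-972 - D) = (3169 + (-935 - 28)*(1121 - 1519)) + (-972 - 1*(-4880)) = (3169 - 963*(-398)) + (-972 + 4880) = (3169 + 383274) + 3908 = 386443 + 3908 = 390351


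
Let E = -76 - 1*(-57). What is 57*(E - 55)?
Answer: -4218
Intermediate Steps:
E = -19 (E = -76 + 57 = -19)
57*(E - 55) = 57*(-19 - 55) = 57*(-74) = -4218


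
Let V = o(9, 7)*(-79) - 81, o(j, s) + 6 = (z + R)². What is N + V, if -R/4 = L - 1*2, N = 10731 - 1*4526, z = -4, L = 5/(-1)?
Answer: -38906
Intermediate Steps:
L = -5 (L = 5*(-1) = -5)
N = 6205 (N = 10731 - 4526 = 6205)
R = 28 (R = -4*(-5 - 1*2) = -4*(-5 - 2) = -4*(-7) = 28)
o(j, s) = 570 (o(j, s) = -6 + (-4 + 28)² = -6 + 24² = -6 + 576 = 570)
V = -45111 (V = 570*(-79) - 81 = -45030 - 81 = -45111)
N + V = 6205 - 45111 = -38906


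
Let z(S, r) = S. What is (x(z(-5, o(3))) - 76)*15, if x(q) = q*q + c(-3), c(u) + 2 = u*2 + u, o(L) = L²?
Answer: -930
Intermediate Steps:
c(u) = -2 + 3*u (c(u) = -2 + (u*2 + u) = -2 + (2*u + u) = -2 + 3*u)
x(q) = -11 + q² (x(q) = q*q + (-2 + 3*(-3)) = q² + (-2 - 9) = q² - 11 = -11 + q²)
(x(z(-5, o(3))) - 76)*15 = ((-11 + (-5)²) - 76)*15 = ((-11 + 25) - 76)*15 = (14 - 76)*15 = -62*15 = -930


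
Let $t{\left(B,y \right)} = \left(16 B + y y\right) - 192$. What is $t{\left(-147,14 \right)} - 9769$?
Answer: $-12117$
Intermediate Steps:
$t{\left(B,y \right)} = -192 + y^{2} + 16 B$ ($t{\left(B,y \right)} = \left(16 B + y^{2}\right) - 192 = \left(y^{2} + 16 B\right) - 192 = -192 + y^{2} + 16 B$)
$t{\left(-147,14 \right)} - 9769 = \left(-192 + 14^{2} + 16 \left(-147\right)\right) - 9769 = \left(-192 + 196 - 2352\right) - 9769 = -2348 - 9769 = -12117$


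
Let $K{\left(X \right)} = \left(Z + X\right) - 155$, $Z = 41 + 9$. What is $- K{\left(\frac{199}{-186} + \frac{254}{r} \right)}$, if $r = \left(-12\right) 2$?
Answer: $\frac{14465}{124} \approx 116.65$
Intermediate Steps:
$r = -24$
$Z = 50$
$K{\left(X \right)} = -105 + X$ ($K{\left(X \right)} = \left(50 + X\right) - 155 = -105 + X$)
$- K{\left(\frac{199}{-186} + \frac{254}{r} \right)} = - (-105 + \left(\frac{199}{-186} + \frac{254}{-24}\right)) = - (-105 + \left(199 \left(- \frac{1}{186}\right) + 254 \left(- \frac{1}{24}\right)\right)) = - (-105 - \frac{1445}{124}) = \left(-1\right) \left(- \frac{14465}{124}\right) = \frac{14465}{124}$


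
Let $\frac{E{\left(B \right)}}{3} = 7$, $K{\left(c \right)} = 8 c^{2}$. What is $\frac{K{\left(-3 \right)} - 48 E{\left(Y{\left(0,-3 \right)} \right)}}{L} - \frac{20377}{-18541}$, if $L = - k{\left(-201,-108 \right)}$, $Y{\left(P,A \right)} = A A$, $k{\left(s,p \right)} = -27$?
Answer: $- \frac{1867133}{55623} \approx -33.568$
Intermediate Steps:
$Y{\left(P,A \right)} = A^{2}$
$L = 27$ ($L = \left(-1\right) \left(-27\right) = 27$)
$E{\left(B \right)} = 21$ ($E{\left(B \right)} = 3 \cdot 7 = 21$)
$\frac{K{\left(-3 \right)} - 48 E{\left(Y{\left(0,-3 \right)} \right)}}{L} - \frac{20377}{-18541} = \frac{8 \left(-3\right)^{2} - 1008}{27} - \frac{20377}{-18541} = \left(8 \cdot 9 - 1008\right) \frac{1}{27} - - \frac{20377}{18541} = \left(72 - 1008\right) \frac{1}{27} + \frac{20377}{18541} = \left(-936\right) \frac{1}{27} + \frac{20377}{18541} = - \frac{104}{3} + \frac{20377}{18541} = - \frac{1867133}{55623}$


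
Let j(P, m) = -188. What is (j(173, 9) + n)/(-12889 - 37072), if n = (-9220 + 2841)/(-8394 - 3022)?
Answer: 2139829/570354776 ≈ 0.0037518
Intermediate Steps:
n = 6379/11416 (n = -6379/(-11416) = -6379*(-1/11416) = 6379/11416 ≈ 0.55878)
(j(173, 9) + n)/(-12889 - 37072) = (-188 + 6379/11416)/(-12889 - 37072) = -2139829/11416/(-49961) = -2139829/11416*(-1/49961) = 2139829/570354776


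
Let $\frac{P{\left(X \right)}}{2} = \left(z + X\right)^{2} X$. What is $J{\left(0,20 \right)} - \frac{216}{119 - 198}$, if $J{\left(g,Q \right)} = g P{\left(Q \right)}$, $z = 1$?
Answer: $\frac{216}{79} \approx 2.7342$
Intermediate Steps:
$P{\left(X \right)} = 2 X \left(1 + X\right)^{2}$ ($P{\left(X \right)} = 2 \left(1 + X\right)^{2} X = 2 X \left(1 + X\right)^{2}$)
$J{\left(g,Q \right)} = 2 Q g \left(1 + Q\right)^{2}$ ($J{\left(g,Q \right)} = g 2 Q \left(1 + Q\right)^{2} = 2 Q g \left(1 + Q\right)^{2}$)
$J{\left(0,20 \right)} - \frac{216}{119 - 198} = 2 \cdot 20 \cdot 0 \left(1 + 20\right)^{2} - \frac{216}{119 - 198} = 2 \cdot 20 \cdot 0 \cdot 21^{2} - \frac{216}{119 - 198} = 2 \cdot 20 \cdot 0 \cdot 441 - \frac{216}{-79} = 0 - - \frac{216}{79} = 0 + \frac{216}{79} = \frac{216}{79}$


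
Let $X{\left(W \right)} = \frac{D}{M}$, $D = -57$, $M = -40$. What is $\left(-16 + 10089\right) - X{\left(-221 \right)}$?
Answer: $\frac{402863}{40} \approx 10072.0$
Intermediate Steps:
$X{\left(W \right)} = \frac{57}{40}$ ($X{\left(W \right)} = - \frac{57}{-40} = \left(-57\right) \left(- \frac{1}{40}\right) = \frac{57}{40}$)
$\left(-16 + 10089\right) - X{\left(-221 \right)} = \left(-16 + 10089\right) - \frac{57}{40} = 10073 - \frac{57}{40} = \frac{402863}{40}$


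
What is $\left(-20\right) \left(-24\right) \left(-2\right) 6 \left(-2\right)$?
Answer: $11520$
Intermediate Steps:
$\left(-20\right) \left(-24\right) \left(-2\right) 6 \left(-2\right) = 480 \left(\left(-12\right) \left(-2\right)\right) = 480 \cdot 24 = 11520$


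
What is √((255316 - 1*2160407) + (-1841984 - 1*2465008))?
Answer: I*√6212083 ≈ 2492.4*I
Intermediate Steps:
√((255316 - 1*2160407) + (-1841984 - 1*2465008)) = √((255316 - 2160407) + (-1841984 - 2465008)) = √(-1905091 - 4306992) = √(-6212083) = I*√6212083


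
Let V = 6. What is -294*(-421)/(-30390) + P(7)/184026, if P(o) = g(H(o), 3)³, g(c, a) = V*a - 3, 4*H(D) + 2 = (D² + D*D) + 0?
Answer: -1259725993/310697230 ≈ -4.0545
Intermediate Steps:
H(D) = -½ + D²/2 (H(D) = -½ + ((D² + D*D) + 0)/4 = -½ + ((D² + D²) + 0)/4 = -½ + (2*D² + 0)/4 = -½ + (2*D²)/4 = -½ + D²/2)
g(c, a) = -3 + 6*a (g(c, a) = 6*a - 3 = -3 + 6*a)
P(o) = 3375 (P(o) = (-3 + 6*3)³ = (-3 + 18)³ = 15³ = 3375)
-294*(-421)/(-30390) + P(7)/184026 = -294*(-421)/(-30390) + 3375/184026 = 123774*(-1/30390) + 3375*(1/184026) = -20629/5065 + 1125/61342 = -1259725993/310697230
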